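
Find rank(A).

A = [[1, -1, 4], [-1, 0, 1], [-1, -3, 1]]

rank(A) = 3

Row reduction:
R2 <- R2 - (-1)*R1:  [  0  -1   5 ]
R3 <- R3 - (-1)*R1:  [  0  -4   5 ]
R3 <- R3 - (4)*R2:  [   0    0  -15 ]
Row echelon form:
[ 1  -1    4 ]
[ 0  -1    5 ]
[ 0   0  -15 ]
Nonzero rows / pivot columns: 3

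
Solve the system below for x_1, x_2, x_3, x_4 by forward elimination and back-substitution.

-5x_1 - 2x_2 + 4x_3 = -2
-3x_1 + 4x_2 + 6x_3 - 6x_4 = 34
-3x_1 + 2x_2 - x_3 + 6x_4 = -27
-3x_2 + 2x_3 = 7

(4, 1, 5, -2)

Forward elimination on [A|b]:
R2 <- R2 - (3/5)*R1:  [     0   26/5   18/5     -6  176/5 ]
R3 <- R3 - (3/5)*R1:  [      0    16/5   -17/5       6  -129/5 ]
R3 <- R3 - (8/13)*R2:  [       0        0   -73/13   126/13  -617/13 ]
R4 <- R4 - (-15/26)*R2:  [      0       0   53/13  -45/13  355/13 ]
R4 <- R4 - (-53/73)*R3:  [       0        0        0   261/73  -522/73 ]
Row echelon form:
[ -5    -2       4       0  |       -2 ]
[  0  26/5    18/5      -6  |    176/5 ]
[  0     0  -73/13  126/13  |  -617/13 ]
[  0     0       0  261/73  |  -522/73 ]
Back-substitution:
x_4 = (-522/73) / (261/73) = -2
x_3 = (-617/13 - (126/13)*(-2)) / (-73/13) = 5
x_2 = (176/5 - (18/5)*(5) - (-6)*(-2)) / (26/5) = 1
x_1 = (-2 - (-2)*(1) - (4)*(5)) / -5 = 4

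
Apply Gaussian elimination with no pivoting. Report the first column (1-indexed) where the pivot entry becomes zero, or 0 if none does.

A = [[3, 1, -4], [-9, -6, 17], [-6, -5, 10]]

Naive forward elimination:
R2 <- R2 - (-3)*R1:  [  0  -3   5 ]
R3 <- R3 - (-2)*R1:  [  0  -3   2 ]
R3 <- R3 - (1)*R2:  [  0   0  -3 ]
All pivots nonzero; naive elimination completes without hitting a zero pivot.

first zero-pivot column = 0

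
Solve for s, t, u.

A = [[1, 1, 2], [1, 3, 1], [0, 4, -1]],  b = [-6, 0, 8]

(1, 1, -4)

Forward elimination on [A|b]:
R2 <- R2 - (1)*R1:  [  0   2  -1   6 ]
R3 <- R3 - (2)*R2:  [  0   0   1  -4 ]
Row echelon form:
[ 1  1   2  |  -6 ]
[ 0  2  -1  |   6 ]
[ 0  0   1  |  -4 ]
Back-substitution:
u = (-4) / 1 = -4
t = (6 - (-1)*(-4)) / 2 = 1
s = (-6 - (1)*(1) - (2)*(-4)) / 1 = 1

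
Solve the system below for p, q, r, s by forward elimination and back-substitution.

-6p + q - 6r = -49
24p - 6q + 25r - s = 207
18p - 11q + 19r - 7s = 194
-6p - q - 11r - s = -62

(4, -1, 4, -5)

Forward elimination on [A|b]:
R2 <- R2 - (-4)*R1:  [  0  -2   1  -1  11 ]
R3 <- R3 - (-3)*R1:  [  0  -8   1  -7  47 ]
R4 <- R4 - (1)*R1:  [   0   -2   -5   -1  -13 ]
R3 <- R3 - (4)*R2:  [  0   0  -3  -3   3 ]
R4 <- R4 - (1)*R2:  [   0    0   -6    0  -24 ]
R4 <- R4 - (2)*R3:  [   0    0    0    6  -30 ]
Row echelon form:
[ -6   1  -6   0  |  -49 ]
[  0  -2   1  -1  |   11 ]
[  0   0  -3  -3  |    3 ]
[  0   0   0   6  |  -30 ]
Back-substitution:
s = (-30) / 6 = -5
r = (3 - (-3)*(-5)) / -3 = 4
q = (11 - (1)*(4) - (-1)*(-5)) / -2 = -1
p = (-49 - (1)*(-1) - (-6)*(4)) / -6 = 4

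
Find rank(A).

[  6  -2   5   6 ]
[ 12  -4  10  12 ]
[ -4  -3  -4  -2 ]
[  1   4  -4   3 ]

Row reduction:
R2 <- R2 - (2)*R1:  [ 0  0  0  0 ]
R3 <- R3 - (-2/3)*R1:  [     0  -13/3   -2/3      2 ]
R4 <- R4 - (1/6)*R1:  [     0   13/3  -29/6      2 ]
R2 <-> R3   (pivot in column 2 was zero)
[ 6     -2      5  6 ]
[ 0  -13/3   -2/3  2 ]
[ 0      0      0  0 ]
[ 0   13/3  -29/6  2 ]
R4 <- R4 - (-1)*R2:  [     0      0  -11/2      4 ]
R3 <-> R4   (pivot in column 3 was zero)
[ 6     -2      5  6 ]
[ 0  -13/3   -2/3  2 ]
[ 0      0  -11/2  4 ]
[ 0      0      0  0 ]
Row echelon form:
[ 6     -2      5  6 ]
[ 0  -13/3   -2/3  2 ]
[ 0      0  -11/2  4 ]
[ 0      0      0  0 ]
Nonzero rows / pivot columns: 3

rank(A) = 3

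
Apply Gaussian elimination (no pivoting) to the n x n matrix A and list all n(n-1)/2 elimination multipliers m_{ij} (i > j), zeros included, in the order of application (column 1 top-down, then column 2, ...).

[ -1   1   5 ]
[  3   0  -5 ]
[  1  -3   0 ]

Forward elimination:
R2 <- R2 - (-3)*R1:  [  0   3  10 ]
R3 <- R3 - (-1)*R1:  [  0  -2   5 ]
R3 <- R3 - (-2/3)*R2:  [    0     0  35/3 ]
Multipliers (in order of application): m_{21} = -3, m_{31} = -1, m_{32} = -2/3

multipliers: -3, -1, -2/3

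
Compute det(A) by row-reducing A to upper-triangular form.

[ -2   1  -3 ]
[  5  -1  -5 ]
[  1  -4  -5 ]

det(A) = 107

Forward elimination:
R2 <- R2 - (-5/2)*R1:  [     0    3/2  -25/2 ]
R3 <- R3 - (-1/2)*R1:  [     0   -7/2  -13/2 ]
R3 <- R3 - (-7/3)*R2:  [      0       0  -107/3 ]
Upper-triangular form:
[ -2    1      -3 ]
[  0  3/2   -25/2 ]
[  0    0  -107/3 ]
det(A) = (-1)^0 * (-2) * (3/2) * (-107/3) = 107  (0 row swaps -> sign +1)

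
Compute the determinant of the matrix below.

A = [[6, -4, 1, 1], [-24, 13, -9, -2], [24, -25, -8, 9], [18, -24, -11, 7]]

Forward elimination:
R2 <- R2 - (-4)*R1:  [  0  -3  -5   2 ]
R3 <- R3 - (4)*R1:  [   0   -9  -12    5 ]
R4 <- R4 - (3)*R1:  [   0  -12  -14    4 ]
R3 <- R3 - (3)*R2:  [  0   0   3  -1 ]
R4 <- R4 - (4)*R2:  [  0   0   6  -4 ]
R4 <- R4 - (2)*R3:  [  0   0   0  -2 ]
Upper-triangular form:
[ 6  -4   1   1 ]
[ 0  -3  -5   2 ]
[ 0   0   3  -1 ]
[ 0   0   0  -2 ]
det(A) = (-1)^0 * (6) * (-3) * (3) * (-2) = 108  (0 row swaps -> sign +1)

det(A) = 108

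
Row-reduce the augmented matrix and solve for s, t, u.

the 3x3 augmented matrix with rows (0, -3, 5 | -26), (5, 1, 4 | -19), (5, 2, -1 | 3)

(-1, 2, -4)

Forward elimination on [A|b]:
R1 <-> R2   (pivot in column 1 was zero)
[ 5   1   4  -19 ]
[ 0  -3   5  -26 ]
[ 5   2  -1    3 ]
R3 <- R3 - (1)*R1:  [  0   1  -5  22 ]
R3 <- R3 - (-1/3)*R2:  [     0      0  -10/3   40/3 ]
Row echelon form:
[ 5   1      4  |   -19 ]
[ 0  -3      5  |   -26 ]
[ 0   0  -10/3  |  40/3 ]
Back-substitution:
u = (40/3) / (-10/3) = -4
t = (-26 - (5)*(-4)) / -3 = 2
s = (-19 - (1)*(2) - (4)*(-4)) / 5 = -1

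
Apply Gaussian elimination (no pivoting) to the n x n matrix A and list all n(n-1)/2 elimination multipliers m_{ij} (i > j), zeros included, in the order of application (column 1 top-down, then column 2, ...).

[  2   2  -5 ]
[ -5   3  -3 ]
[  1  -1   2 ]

Forward elimination:
R2 <- R2 - (-5/2)*R1:  [     0      8  -31/2 ]
R3 <- R3 - (1/2)*R1:  [   0   -2  9/2 ]
R3 <- R3 - (-1/4)*R2:  [   0    0  5/8 ]
Multipliers (in order of application): m_{21} = -5/2, m_{31} = 1/2, m_{32} = -1/4

multipliers: -5/2, 1/2, -1/4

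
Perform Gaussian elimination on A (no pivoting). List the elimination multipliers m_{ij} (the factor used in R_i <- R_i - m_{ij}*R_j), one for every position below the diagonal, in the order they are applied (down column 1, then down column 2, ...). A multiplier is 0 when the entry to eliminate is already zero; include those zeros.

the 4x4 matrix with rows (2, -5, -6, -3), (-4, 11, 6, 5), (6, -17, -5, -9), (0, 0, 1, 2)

multipliers: -2, 3, 0, -2, 0, 1

Forward elimination:
R2 <- R2 - (-2)*R1:  [  0   1  -6  -1 ]
R3 <- R3 - (3)*R1:  [  0  -2  13   0 ]
R4: entry in column 1 is already 0 -> m_{41} = 0 (no row operation needed)
R3 <- R3 - (-2)*R2:  [  0   0   1  -2 ]
R4: entry in column 2 is already 0 -> m_{42} = 0 (no row operation needed)
R4 <- R4 - (1)*R3:  [ 0  0  0  4 ]
Multipliers (in order of application): m_{21} = -2, m_{31} = 3, m_{41} = 0, m_{32} = -2, m_{42} = 0, m_{43} = 1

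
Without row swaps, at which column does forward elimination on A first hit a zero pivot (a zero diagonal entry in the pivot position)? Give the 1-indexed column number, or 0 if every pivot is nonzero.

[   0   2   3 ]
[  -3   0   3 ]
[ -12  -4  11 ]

first zero-pivot column = 1

Naive forward elimination:
Pivot entry (1,1) is zero but row 2 has -3 in column 1 -> naive elimination stops; a row interchange (e.g. R1 <-> R2) would be required here.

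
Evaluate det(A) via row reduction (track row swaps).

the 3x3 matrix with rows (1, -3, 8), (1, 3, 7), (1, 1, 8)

det(A) = 4

Forward elimination:
R2 <- R2 - (1)*R1:  [  0   6  -1 ]
R3 <- R3 - (1)*R1:  [ 0  4  0 ]
R3 <- R3 - (2/3)*R2:  [   0    0  2/3 ]
Upper-triangular form:
[ 1  -3    8 ]
[ 0   6   -1 ]
[ 0   0  2/3 ]
det(A) = (-1)^0 * (1) * (6) * (2/3) = 4  (0 row swaps -> sign +1)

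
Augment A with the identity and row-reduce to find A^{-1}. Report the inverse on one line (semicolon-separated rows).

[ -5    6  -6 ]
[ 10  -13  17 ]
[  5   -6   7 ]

inverse = [11/5 -6/5 24/5; 3 -1 5; 1 0 1]

Gauss-Jordan on [A | I]:
R1 <- (1/-5)*R1:  [    1  -6/5   6/5  |  -1/5     0     0 ]
R2 <- R2 - (10)*R1:  [  0  -1   5  |   2   1   0 ]
R3 <- R3 - (5)*R1:  [ 0  0  1  |  1  0  1 ]
R2 <- (1/-1)*R2:  [  0   1  -5  |  -2  -1   0 ]
R1 <- R1 - (-6/5)*R2:  [     1      0  -24/5  |  -13/5   -6/5      0 ]
R1 <- R1 - (-24/5)*R3:  [    1     0     0  |  11/5  -6/5  24/5 ]
R2 <- R2 - (-5)*R3:  [  0   1   0  |   3  -1   5 ]
Right block of [I | A^{-1}] is the inverse:
[ 11/5  -6/5  24/5 ]
[    3    -1     5 ]
[    1     0     1 ]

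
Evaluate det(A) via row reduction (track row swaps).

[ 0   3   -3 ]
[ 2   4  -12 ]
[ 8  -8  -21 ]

det(A) = -18

Forward elimination:
R1 <-> R2   (pivot in column 1 was zero)
[ 2   4  -12 ]
[ 0   3   -3 ]
[ 8  -8  -21 ]
R3 <- R3 - (4)*R1:  [   0  -24   27 ]
R3 <- R3 - (-8)*R2:  [ 0  0  3 ]
Upper-triangular form:
[ 2  4  -12 ]
[ 0  3   -3 ]
[ 0  0    3 ]
det(A) = (-1)^1 * (2) * (3) * (3) = -18  (1 row swap -> sign -1)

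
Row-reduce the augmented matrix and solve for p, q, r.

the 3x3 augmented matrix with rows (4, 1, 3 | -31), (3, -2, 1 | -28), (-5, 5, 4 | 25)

Forward elimination on [A|b]:
R2 <- R2 - (3/4)*R1:  [     0  -11/4   -5/4  -19/4 ]
R3 <- R3 - (-5/4)*R1:  [     0   25/4   31/4  -55/4 ]
R3 <- R3 - (-25/11)*R2:  [       0        0    54/11  -270/11 ]
Row echelon form:
[ 4      1      3  |      -31 ]
[ 0  -11/4   -5/4  |    -19/4 ]
[ 0      0  54/11  |  -270/11 ]
Back-substitution:
r = (-270/11) / (54/11) = -5
q = (-19/4 - (-5/4)*(-5)) / (-11/4) = 4
p = (-31 - (1)*(4) - (3)*(-5)) / 4 = -5

(-5, 4, -5)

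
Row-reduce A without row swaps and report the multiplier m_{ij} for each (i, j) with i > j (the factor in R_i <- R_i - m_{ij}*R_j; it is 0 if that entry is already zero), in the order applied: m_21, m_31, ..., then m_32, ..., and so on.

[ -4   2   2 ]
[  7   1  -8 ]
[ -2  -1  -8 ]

Forward elimination:
R2 <- R2 - (-7/4)*R1:  [    0   9/2  -9/2 ]
R3 <- R3 - (1/2)*R1:  [  0  -2  -9 ]
R3 <- R3 - (-4/9)*R2:  [   0    0  -11 ]
Multipliers (in order of application): m_{21} = -7/4, m_{31} = 1/2, m_{32} = -4/9

multipliers: -7/4, 1/2, -4/9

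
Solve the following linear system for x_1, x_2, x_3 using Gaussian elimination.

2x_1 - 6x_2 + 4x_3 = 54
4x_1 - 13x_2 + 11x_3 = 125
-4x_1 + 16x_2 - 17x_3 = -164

Forward elimination on [A|b]:
R2 <- R2 - (2)*R1:  [  0  -1   3  17 ]
R3 <- R3 - (-2)*R1:  [   0    4   -9  -56 ]
R3 <- R3 - (-4)*R2:  [  0   0   3  12 ]
Row echelon form:
[ 2  -6  4  |  54 ]
[ 0  -1  3  |  17 ]
[ 0   0  3  |  12 ]
Back-substitution:
x_3 = (12) / 3 = 4
x_2 = (17 - (3)*(4)) / -1 = -5
x_1 = (54 - (-6)*(-5) - (4)*(4)) / 2 = 4

(4, -5, 4)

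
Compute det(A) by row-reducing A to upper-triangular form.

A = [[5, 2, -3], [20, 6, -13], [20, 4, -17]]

det(A) = 30

Forward elimination:
R2 <- R2 - (4)*R1:  [  0  -2  -1 ]
R3 <- R3 - (4)*R1:  [  0  -4  -5 ]
R3 <- R3 - (2)*R2:  [  0   0  -3 ]
Upper-triangular form:
[ 5   2  -3 ]
[ 0  -2  -1 ]
[ 0   0  -3 ]
det(A) = (-1)^0 * (5) * (-2) * (-3) = 30  (0 row swaps -> sign +1)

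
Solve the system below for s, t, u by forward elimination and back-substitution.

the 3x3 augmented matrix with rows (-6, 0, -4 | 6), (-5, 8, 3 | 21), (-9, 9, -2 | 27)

Forward elimination on [A|b]:
R2 <- R2 - (5/6)*R1:  [    0     8  19/3    16 ]
R3 <- R3 - (3/2)*R1:  [  0   9   4  18 ]
R3 <- R3 - (9/8)*R2:  [     0      0  -25/8      0 ]
Row echelon form:
[ -6  0     -4  |   6 ]
[  0  8   19/3  |  16 ]
[  0  0  -25/8  |   0 ]
Back-substitution:
u = (0) / (-25/8) = 0
t = (16 - (19/3)*(0)) / 8 = 2
s = (6 - (-4)*(0)) / -6 = -1

(-1, 2, 0)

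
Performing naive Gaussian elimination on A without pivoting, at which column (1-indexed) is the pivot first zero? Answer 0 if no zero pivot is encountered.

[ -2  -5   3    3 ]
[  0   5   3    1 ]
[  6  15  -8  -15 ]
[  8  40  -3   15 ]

first zero-pivot column = 0

Naive forward elimination:
R3 <- R3 - (-3)*R1:  [  0   0   1  -6 ]
R4 <- R4 - (-4)*R1:  [  0  20   9  27 ]
R4 <- R4 - (4)*R2:  [  0   0  -3  23 ]
R4 <- R4 - (-3)*R3:  [ 0  0  0  5 ]
All pivots nonzero; naive elimination completes without hitting a zero pivot.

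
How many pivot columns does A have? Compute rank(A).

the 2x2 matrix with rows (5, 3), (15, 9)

rank(A) = 1

Row reduction:
R2 <- R2 - (3)*R1:  [ 0  0 ]
Row echelon form:
[ 5  3 ]
[ 0  0 ]
Nonzero rows / pivot columns: 1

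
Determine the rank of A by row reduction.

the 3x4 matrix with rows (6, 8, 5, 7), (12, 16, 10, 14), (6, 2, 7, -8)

Row reduction:
R2 <- R2 - (2)*R1:  [ 0  0  0  0 ]
R3 <- R3 - (1)*R1:  [   0   -6    2  -15 ]
R2 <-> R3   (pivot in column 2 was zero)
[ 6   8  5    7 ]
[ 0  -6  2  -15 ]
[ 0   0  0    0 ]
Row echelon form:
[ 6   8  5    7 ]
[ 0  -6  2  -15 ]
[ 0   0  0    0 ]
Nonzero rows / pivot columns: 2

rank(A) = 2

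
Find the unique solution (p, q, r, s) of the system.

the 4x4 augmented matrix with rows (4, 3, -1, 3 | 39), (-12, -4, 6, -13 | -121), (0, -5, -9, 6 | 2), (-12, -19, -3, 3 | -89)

(5, 2, 2, 5)

Forward elimination on [A|b]:
R2 <- R2 - (-3)*R1:  [  0   5   3  -4  -4 ]
R4 <- R4 - (-3)*R1:  [   0  -10   -6   12   28 ]
R3 <- R3 - (-1)*R2:  [  0   0  -6   2  -2 ]
R4 <- R4 - (-2)*R2:  [  0   0   0   4  20 ]
Row echelon form:
[ 4  3  -1   3  |  39 ]
[ 0  5   3  -4  |  -4 ]
[ 0  0  -6   2  |  -2 ]
[ 0  0   0   4  |  20 ]
Back-substitution:
s = (20) / 4 = 5
r = (-2 - (2)*(5)) / -6 = 2
q = (-4 - (3)*(2) - (-4)*(5)) / 5 = 2
p = (39 - (3)*(2) - (-1)*(2) - (3)*(5)) / 4 = 5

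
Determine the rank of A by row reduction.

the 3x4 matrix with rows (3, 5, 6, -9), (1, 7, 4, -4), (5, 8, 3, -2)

rank(A) = 3

Row reduction:
R2 <- R2 - (1/3)*R1:  [    0  16/3     2    -1 ]
R3 <- R3 - (5/3)*R1:  [    0  -1/3    -7    13 ]
R3 <- R3 - (-1/16)*R2:  [      0       0   -55/8  207/16 ]
Row echelon form:
[ 3     5      6      -9 ]
[ 0  16/3      2      -1 ]
[ 0     0  -55/8  207/16 ]
Nonzero rows / pivot columns: 3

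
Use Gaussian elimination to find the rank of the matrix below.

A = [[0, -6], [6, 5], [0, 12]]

rank(A) = 2

Row reduction:
R1 <-> R2   (pivot in column 1 was zero)
[ 6   5 ]
[ 0  -6 ]
[ 0  12 ]
R3 <- R3 - (-2)*R2:  [ 0  0 ]
Row echelon form:
[ 6   5 ]
[ 0  -6 ]
[ 0   0 ]
Nonzero rows / pivot columns: 2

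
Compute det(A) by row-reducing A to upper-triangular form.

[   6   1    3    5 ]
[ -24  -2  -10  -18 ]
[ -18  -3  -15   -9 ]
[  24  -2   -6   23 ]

det(A) = 216

Forward elimination:
R2 <- R2 - (-4)*R1:  [ 0  2  2  2 ]
R3 <- R3 - (-3)*R1:  [  0   0  -6   6 ]
R4 <- R4 - (4)*R1:  [   0   -6  -18    3 ]
R4 <- R4 - (-3)*R2:  [   0    0  -12    9 ]
R4 <- R4 - (2)*R3:  [  0   0   0  -3 ]
Upper-triangular form:
[ 6  1   3   5 ]
[ 0  2   2   2 ]
[ 0  0  -6   6 ]
[ 0  0   0  -3 ]
det(A) = (-1)^0 * (6) * (2) * (-6) * (-3) = 216  (0 row swaps -> sign +1)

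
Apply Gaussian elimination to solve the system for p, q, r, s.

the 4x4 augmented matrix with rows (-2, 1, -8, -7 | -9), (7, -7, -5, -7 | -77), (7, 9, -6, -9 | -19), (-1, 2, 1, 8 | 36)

Forward elimination on [A|b]:
R2 <- R2 - (-7/2)*R1:  [      0    -7/2     -33   -63/2  -217/2 ]
R3 <- R3 - (-7/2)*R1:  [      0    25/2     -34   -67/2  -101/2 ]
R4 <- R4 - (1/2)*R1:  [    0   3/2     5  23/2  81/2 ]
R3 <- R3 - (-25/7)*R2:  [       0        0  -1063/7     -146     -438 ]
R4 <- R4 - (-3/7)*R2:  [     0      0  -64/7     -2     -6 ]
R4 <- R4 - (64/1063)*R3:  [          0           0           0   7218/1063  21654/1063 ]
Row echelon form:
[ -2     1       -8         -7  |          -9 ]
[  0  -7/2      -33      -63/2  |      -217/2 ]
[  0     0  -1063/7       -146  |        -438 ]
[  0     0        0  7218/1063  |  21654/1063 ]
Back-substitution:
s = (21654/1063) / (7218/1063) = 3
r = (-438 - (-146)*(3)) / (-1063/7) = 0
q = (-217/2 - (-33)*(0) - (-63/2)*(3)) / (-7/2) = 4
p = (-9 - (1)*(4) - (-8)*(0) - (-7)*(3)) / -2 = -4

(-4, 4, 0, 3)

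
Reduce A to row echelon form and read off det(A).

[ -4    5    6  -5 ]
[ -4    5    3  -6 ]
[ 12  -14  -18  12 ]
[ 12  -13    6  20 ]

det(A) = -36

Forward elimination:
R2 <- R2 - (1)*R1:  [  0   0  -3  -1 ]
R3 <- R3 - (-3)*R1:  [  0   1   0  -3 ]
R4 <- R4 - (-3)*R1:  [  0   2  24   5 ]
R2 <-> R3   (pivot in column 2 was zero)
[ -4  5   6  -5 ]
[  0  1   0  -3 ]
[  0  0  -3  -1 ]
[  0  2  24   5 ]
R4 <- R4 - (2)*R2:  [  0   0  24  11 ]
R4 <- R4 - (-8)*R3:  [ 0  0  0  3 ]
Upper-triangular form:
[ -4  5   6  -5 ]
[  0  1   0  -3 ]
[  0  0  -3  -1 ]
[  0  0   0   3 ]
det(A) = (-1)^1 * (-4) * (1) * (-3) * (3) = -36  (1 row swap -> sign -1)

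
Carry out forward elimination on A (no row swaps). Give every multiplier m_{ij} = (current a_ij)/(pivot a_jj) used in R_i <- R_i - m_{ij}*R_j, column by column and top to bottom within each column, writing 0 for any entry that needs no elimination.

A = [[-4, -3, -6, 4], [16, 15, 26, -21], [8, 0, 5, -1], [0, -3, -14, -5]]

multipliers: -4, -2, 0, -2, -1, 4

Forward elimination:
R2 <- R2 - (-4)*R1:  [  0   3   2  -5 ]
R3 <- R3 - (-2)*R1:  [  0  -6  -7   7 ]
R4: entry in column 1 is already 0 -> m_{41} = 0 (no row operation needed)
R3 <- R3 - (-2)*R2:  [  0   0  -3  -3 ]
R4 <- R4 - (-1)*R2:  [   0    0  -12  -10 ]
R4 <- R4 - (4)*R3:  [ 0  0  0  2 ]
Multipliers (in order of application): m_{21} = -4, m_{31} = -2, m_{41} = 0, m_{32} = -2, m_{42} = -1, m_{43} = 4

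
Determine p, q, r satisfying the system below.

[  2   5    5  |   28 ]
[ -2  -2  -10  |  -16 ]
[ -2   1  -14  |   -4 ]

Forward elimination on [A|b]:
R2 <- R2 - (-1)*R1:  [  0   3  -5  12 ]
R3 <- R3 - (-1)*R1:  [  0   6  -9  24 ]
R3 <- R3 - (2)*R2:  [ 0  0  1  0 ]
Row echelon form:
[ 2  5   5  |  28 ]
[ 0  3  -5  |  12 ]
[ 0  0   1  |   0 ]
Back-substitution:
r = (0) / 1 = 0
q = (12 - (-5)*(0)) / 3 = 4
p = (28 - (5)*(4) - (5)*(0)) / 2 = 4

(4, 4, 0)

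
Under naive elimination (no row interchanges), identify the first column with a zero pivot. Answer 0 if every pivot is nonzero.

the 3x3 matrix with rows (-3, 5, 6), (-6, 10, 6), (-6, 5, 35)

first zero-pivot column = 2

Naive forward elimination:
R2 <- R2 - (2)*R1:  [  0   0  -6 ]
R3 <- R3 - (2)*R1:  [  0  -5  23 ]
Matrix at this point:
[ -3   5   6 ]
[  0   0  -6 ]
[  0  -5  23 ]
Pivot entry (2,2) is zero but row 3 has -5 in column 2 -> naive elimination stops; a row interchange (e.g. R2 <-> R3) would be required here.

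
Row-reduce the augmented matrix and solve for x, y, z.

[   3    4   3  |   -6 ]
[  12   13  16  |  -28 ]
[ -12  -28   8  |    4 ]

(-1, 0, -1)

Forward elimination on [A|b]:
R2 <- R2 - (4)*R1:  [  0  -3   4  -4 ]
R3 <- R3 - (-4)*R1:  [   0  -12   20  -20 ]
R3 <- R3 - (4)*R2:  [  0   0   4  -4 ]
Row echelon form:
[ 3   4  3  |  -6 ]
[ 0  -3  4  |  -4 ]
[ 0   0  4  |  -4 ]
Back-substitution:
z = (-4) / 4 = -1
y = (-4 - (4)*(-1)) / -3 = 0
x = (-6 - (4)*(0) - (3)*(-1)) / 3 = -1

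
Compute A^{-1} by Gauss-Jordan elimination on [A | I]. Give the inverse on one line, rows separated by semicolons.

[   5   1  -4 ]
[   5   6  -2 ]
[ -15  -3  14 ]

inverse = [39/25 -1/25 11/25; -4/5 1/5 -1/5; 3/2 0 1/2]

Gauss-Jordan on [A | I]:
R1 <- (1/5)*R1:  [    1   1/5  -4/5  |   1/5     0     0 ]
R2 <- R2 - (5)*R1:  [  0   5   2  |  -1   1   0 ]
R3 <- R3 - (-15)*R1:  [ 0  0  2  |  3  0  1 ]
R2 <- (1/5)*R2:  [    0     1   2/5  |  -1/5   1/5     0 ]
R1 <- R1 - (1/5)*R2:  [      1       0  -22/25  |    6/25   -1/25       0 ]
R3 <- (1/2)*R3:  [   0    0    1  |  3/2    0  1/2 ]
R1 <- R1 - (-22/25)*R3:  [     1      0      0  |  39/25  -1/25  11/25 ]
R2 <- R2 - (2/5)*R3:  [    0     1     0  |  -4/5   1/5  -1/5 ]
Right block of [I | A^{-1}] is the inverse:
[ 39/25  -1/25  11/25 ]
[  -4/5    1/5   -1/5 ]
[   3/2      0    1/2 ]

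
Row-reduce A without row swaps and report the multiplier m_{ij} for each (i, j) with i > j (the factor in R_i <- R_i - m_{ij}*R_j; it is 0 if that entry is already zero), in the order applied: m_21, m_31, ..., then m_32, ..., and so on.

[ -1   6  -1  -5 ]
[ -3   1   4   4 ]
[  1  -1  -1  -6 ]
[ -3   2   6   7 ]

multipliers: 3, -1, 3, -5/17, 16/17, 41

Forward elimination:
R2 <- R2 - (3)*R1:  [   0  -17    7   19 ]
R3 <- R3 - (-1)*R1:  [   0    5   -2  -11 ]
R4 <- R4 - (3)*R1:  [   0  -16    9   22 ]
R3 <- R3 - (-5/17)*R2:  [      0       0    1/17  -92/17 ]
R4 <- R4 - (16/17)*R2:  [     0      0  41/17  70/17 ]
R4 <- R4 - (41)*R3:  [   0    0    0  226 ]
Multipliers (in order of application): m_{21} = 3, m_{31} = -1, m_{41} = 3, m_{32} = -5/17, m_{42} = 16/17, m_{43} = 41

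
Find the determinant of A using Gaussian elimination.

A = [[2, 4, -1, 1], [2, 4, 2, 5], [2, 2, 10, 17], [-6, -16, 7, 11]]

Forward elimination:
R2 <- R2 - (1)*R1:  [ 0  0  3  4 ]
R3 <- R3 - (1)*R1:  [  0  -2  11  16 ]
R4 <- R4 - (-3)*R1:  [  0  -4   4  14 ]
R2 <-> R3   (pivot in column 2 was zero)
[ 2   4  -1   1 ]
[ 0  -2  11  16 ]
[ 0   0   3   4 ]
[ 0  -4   4  14 ]
R4 <- R4 - (2)*R2:  [   0    0  -18  -18 ]
R4 <- R4 - (-6)*R3:  [ 0  0  0  6 ]
Upper-triangular form:
[ 2   4  -1   1 ]
[ 0  -2  11  16 ]
[ 0   0   3   4 ]
[ 0   0   0   6 ]
det(A) = (-1)^1 * (2) * (-2) * (3) * (6) = 72  (1 row swap -> sign -1)

det(A) = 72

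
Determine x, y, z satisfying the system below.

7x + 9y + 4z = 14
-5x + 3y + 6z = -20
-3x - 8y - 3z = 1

(4, -2, 1)

Forward elimination on [A|b]:
R2 <- R2 - (-5/7)*R1:  [    0  66/7  62/7   -10 ]
R3 <- R3 - (-3/7)*R1:  [     0  -29/7   -9/7      7 ]
R3 <- R3 - (-29/66)*R2:  [     0      0  86/33  86/33 ]
Row echelon form:
[ 7     9      4  |     14 ]
[ 0  66/7   62/7  |    -10 ]
[ 0     0  86/33  |  86/33 ]
Back-substitution:
z = (86/33) / (86/33) = 1
y = (-10 - (62/7)*(1)) / (66/7) = -2
x = (14 - (9)*(-2) - (4)*(1)) / 7 = 4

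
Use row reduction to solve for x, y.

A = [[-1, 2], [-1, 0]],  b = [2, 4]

Forward elimination on [A|b]:
R2 <- R2 - (1)*R1:  [  0  -2   2 ]
Row echelon form:
[ -1   2  |  2 ]
[  0  -2  |  2 ]
Back-substitution:
y = (2) / -2 = -1
x = (2 - (2)*(-1)) / -1 = -4

(-4, -1)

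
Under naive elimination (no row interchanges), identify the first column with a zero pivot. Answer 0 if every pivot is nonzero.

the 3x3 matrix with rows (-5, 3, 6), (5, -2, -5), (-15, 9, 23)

Naive forward elimination:
R2 <- R2 - (-1)*R1:  [ 0  1  1 ]
R3 <- R3 - (3)*R1:  [ 0  0  5 ]
All pivots nonzero; naive elimination completes without hitting a zero pivot.

first zero-pivot column = 0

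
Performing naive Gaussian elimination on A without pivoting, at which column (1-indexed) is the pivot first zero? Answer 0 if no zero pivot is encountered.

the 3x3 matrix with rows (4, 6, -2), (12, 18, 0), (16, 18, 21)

first zero-pivot column = 2

Naive forward elimination:
R2 <- R2 - (3)*R1:  [ 0  0  6 ]
R3 <- R3 - (4)*R1:  [  0  -6  29 ]
Matrix at this point:
[ 4   6  -2 ]
[ 0   0   6 ]
[ 0  -6  29 ]
Pivot entry (2,2) is zero but row 3 has -6 in column 2 -> naive elimination stops; a row interchange (e.g. R2 <-> R3) would be required here.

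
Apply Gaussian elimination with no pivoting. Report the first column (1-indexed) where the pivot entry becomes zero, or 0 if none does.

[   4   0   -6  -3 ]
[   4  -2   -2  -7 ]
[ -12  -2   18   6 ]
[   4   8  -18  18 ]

Naive forward elimination:
R2 <- R2 - (1)*R1:  [  0  -2   4  -4 ]
R3 <- R3 - (-3)*R1:  [  0  -2   0  -3 ]
R4 <- R4 - (1)*R1:  [   0    8  -12   21 ]
R3 <- R3 - (1)*R2:  [  0   0  -4   1 ]
R4 <- R4 - (-4)*R2:  [ 0  0  4  5 ]
R4 <- R4 - (-1)*R3:  [ 0  0  0  6 ]
All pivots nonzero; naive elimination completes without hitting a zero pivot.

first zero-pivot column = 0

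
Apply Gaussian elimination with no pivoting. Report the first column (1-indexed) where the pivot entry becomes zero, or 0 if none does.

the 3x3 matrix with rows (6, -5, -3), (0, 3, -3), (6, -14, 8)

first zero-pivot column = 0

Naive forward elimination:
R3 <- R3 - (1)*R1:  [  0  -9  11 ]
R3 <- R3 - (-3)*R2:  [ 0  0  2 ]
All pivots nonzero; naive elimination completes without hitting a zero pivot.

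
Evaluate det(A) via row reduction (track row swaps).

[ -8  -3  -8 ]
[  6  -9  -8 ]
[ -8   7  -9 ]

det(A) = -1210

Forward elimination:
R2 <- R2 - (-3/4)*R1:  [     0  -45/4    -14 ]
R3 <- R3 - (1)*R1:  [  0  10  -1 ]
R3 <- R3 - (-8/9)*R2:  [      0       0  -121/9 ]
Upper-triangular form:
[ -8     -3      -8 ]
[  0  -45/4     -14 ]
[  0      0  -121/9 ]
det(A) = (-1)^0 * (-8) * (-45/4) * (-121/9) = -1210  (0 row swaps -> sign +1)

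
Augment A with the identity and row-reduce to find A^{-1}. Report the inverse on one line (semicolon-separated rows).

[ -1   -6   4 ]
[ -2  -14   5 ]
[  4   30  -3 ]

inverse = [-27/2 51/4 13/4; 7/4 -13/8 -3/8; -1/2 3/4 1/4]

Gauss-Jordan on [A | I]:
R1 <- (1/-1)*R1:  [  1   6  -4  |  -1   0   0 ]
R2 <- R2 - (-2)*R1:  [  0  -2  -3  |  -2   1   0 ]
R3 <- R3 - (4)*R1:  [  0   6  13  |   4   0   1 ]
R2 <- (1/-2)*R2:  [    0     1   3/2  |     1  -1/2     0 ]
R1 <- R1 - (6)*R2:  [   1    0  -13  |   -7    3    0 ]
R3 <- R3 - (6)*R2:  [  0   0   4  |  -2   3   1 ]
R3 <- (1/4)*R3:  [    0     0     1  |  -1/2   3/4   1/4 ]
R1 <- R1 - (-13)*R3:  [     1      0      0  |  -27/2   51/4   13/4 ]
R2 <- R2 - (3/2)*R3:  [     0      1      0  |    7/4  -13/8   -3/8 ]
Right block of [I | A^{-1}] is the inverse:
[ -27/2   51/4  13/4 ]
[   7/4  -13/8  -3/8 ]
[  -1/2    3/4   1/4 ]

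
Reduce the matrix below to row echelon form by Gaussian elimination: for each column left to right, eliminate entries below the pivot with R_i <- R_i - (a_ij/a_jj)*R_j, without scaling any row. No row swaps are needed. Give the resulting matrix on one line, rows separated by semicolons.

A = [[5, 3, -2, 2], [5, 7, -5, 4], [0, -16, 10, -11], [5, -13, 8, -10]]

REF = [5 3 -2 2; 0 4 -3 2; 0 0 -2 -3; 0 0 0 -1]

Forward elimination:
R2 <- R2 - (1)*R1:  [  0   4  -3   2 ]
R4 <- R4 - (1)*R1:  [   0  -16   10  -12 ]
R3 <- R3 - (-4)*R2:  [  0   0  -2  -3 ]
R4 <- R4 - (-4)*R2:  [  0   0  -2  -4 ]
R4 <- R4 - (1)*R3:  [  0   0   0  -1 ]
Row echelon form:
[ 5  3  -2   2 ]
[ 0  4  -3   2 ]
[ 0  0  -2  -3 ]
[ 0  0   0  -1 ]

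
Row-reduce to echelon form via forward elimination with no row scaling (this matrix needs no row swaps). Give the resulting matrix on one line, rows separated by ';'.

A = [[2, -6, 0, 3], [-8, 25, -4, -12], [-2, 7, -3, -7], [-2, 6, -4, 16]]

Forward elimination:
R2 <- R2 - (-4)*R1:  [  0   1  -4   0 ]
R3 <- R3 - (-1)*R1:  [  0   1  -3  -4 ]
R4 <- R4 - (-1)*R1:  [  0   0  -4  19 ]
R3 <- R3 - (1)*R2:  [  0   0   1  -4 ]
R4 <- R4 - (-4)*R3:  [ 0  0  0  3 ]
Row echelon form:
[ 2  -6   0   3 ]
[ 0   1  -4   0 ]
[ 0   0   1  -4 ]
[ 0   0   0   3 ]

REF = [2 -6 0 3; 0 1 -4 0; 0 0 1 -4; 0 0 0 3]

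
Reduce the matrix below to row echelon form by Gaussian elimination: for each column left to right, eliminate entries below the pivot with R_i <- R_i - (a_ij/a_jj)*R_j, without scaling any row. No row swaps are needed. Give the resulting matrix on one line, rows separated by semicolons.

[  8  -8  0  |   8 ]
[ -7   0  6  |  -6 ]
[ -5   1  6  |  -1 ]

Forward elimination:
R2 <- R2 - (-7/8)*R1:  [  0  -7   6   1 ]
R3 <- R3 - (-5/8)*R1:  [  0  -4   6   4 ]
R3 <- R3 - (4/7)*R2:  [    0     0  18/7  24/7 ]
Row echelon form:
[ 8  -8     0  |     8 ]
[ 0  -7     6  |     1 ]
[ 0   0  18/7  |  24/7 ]

REF = [8 -8 0 8; 0 -7 6 1; 0 0 18/7 24/7]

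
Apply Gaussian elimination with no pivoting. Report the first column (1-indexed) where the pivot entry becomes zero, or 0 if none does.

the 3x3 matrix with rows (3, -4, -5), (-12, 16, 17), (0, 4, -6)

first zero-pivot column = 2

Naive forward elimination:
R2 <- R2 - (-4)*R1:  [  0   0  -3 ]
Matrix at this point:
[ 3  -4  -5 ]
[ 0   0  -3 ]
[ 0   4  -6 ]
Pivot entry (2,2) is zero but row 3 has 4 in column 2 -> naive elimination stops; a row interchange (e.g. R2 <-> R3) would be required here.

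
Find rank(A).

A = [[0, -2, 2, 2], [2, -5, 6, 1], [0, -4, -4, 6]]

Row reduction:
R1 <-> R2   (pivot in column 1 was zero)
[ 2  -5   6  1 ]
[ 0  -2   2  2 ]
[ 0  -4  -4  6 ]
R3 <- R3 - (2)*R2:  [  0   0  -8   2 ]
Row echelon form:
[ 2  -5   6  1 ]
[ 0  -2   2  2 ]
[ 0   0  -8  2 ]
Nonzero rows / pivot columns: 3

rank(A) = 3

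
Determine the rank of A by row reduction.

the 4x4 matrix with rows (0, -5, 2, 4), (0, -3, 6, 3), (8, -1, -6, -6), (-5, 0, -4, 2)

rank(A) = 4

Row reduction:
R1 <-> R3   (pivot in column 1 was zero)
[  8  -1  -6  -6 ]
[  0  -3   6   3 ]
[  0  -5   2   4 ]
[ -5   0  -4   2 ]
R4 <- R4 - (-5/8)*R1:  [     0   -5/8  -31/4   -7/4 ]
R3 <- R3 - (5/3)*R2:  [  0   0  -8  -1 ]
R4 <- R4 - (5/24)*R2:  [     0      0     -9  -19/8 ]
R4 <- R4 - (9/8)*R3:  [    0     0     0  -5/4 ]
Row echelon form:
[ 8  -1  -6    -6 ]
[ 0  -3   6     3 ]
[ 0   0  -8    -1 ]
[ 0   0   0  -5/4 ]
Nonzero rows / pivot columns: 4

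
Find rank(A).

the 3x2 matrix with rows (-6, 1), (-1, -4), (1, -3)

Row reduction:
R2 <- R2 - (1/6)*R1:  [     0  -25/6 ]
R3 <- R3 - (-1/6)*R1:  [     0  -17/6 ]
R3 <- R3 - (17/25)*R2:  [ 0  0 ]
Row echelon form:
[ -6      1 ]
[  0  -25/6 ]
[  0      0 ]
Nonzero rows / pivot columns: 2

rank(A) = 2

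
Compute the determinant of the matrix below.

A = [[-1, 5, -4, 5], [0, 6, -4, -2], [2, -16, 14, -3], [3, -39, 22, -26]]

det(A) = 48

Forward elimination:
R3 <- R3 - (-2)*R1:  [  0  -6   6   7 ]
R4 <- R4 - (-3)*R1:  [   0  -24   10  -11 ]
R3 <- R3 - (-1)*R2:  [ 0  0  2  5 ]
R4 <- R4 - (-4)*R2:  [   0    0   -6  -19 ]
R4 <- R4 - (-3)*R3:  [  0   0   0  -4 ]
Upper-triangular form:
[ -1  5  -4   5 ]
[  0  6  -4  -2 ]
[  0  0   2   5 ]
[  0  0   0  -4 ]
det(A) = (-1)^0 * (-1) * (6) * (2) * (-4) = 48  (0 row swaps -> sign +1)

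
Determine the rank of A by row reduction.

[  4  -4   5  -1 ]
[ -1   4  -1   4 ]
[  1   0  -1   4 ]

rank(A) = 3

Row reduction:
R2 <- R2 - (-1/4)*R1:  [    0     3   1/4  15/4 ]
R3 <- R3 - (1/4)*R1:  [    0     1  -9/4  17/4 ]
R3 <- R3 - (1/3)*R2:  [    0     0  -7/3     3 ]
Row echelon form:
[ 4  -4     5    -1 ]
[ 0   3   1/4  15/4 ]
[ 0   0  -7/3     3 ]
Nonzero rows / pivot columns: 3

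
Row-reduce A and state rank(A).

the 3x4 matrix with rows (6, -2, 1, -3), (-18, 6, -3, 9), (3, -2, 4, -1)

Row reduction:
R2 <- R2 - (-3)*R1:  [ 0  0  0  0 ]
R3 <- R3 - (1/2)*R1:  [   0   -1  7/2  1/2 ]
R2 <-> R3   (pivot in column 2 was zero)
[ 6  -2    1   -3 ]
[ 0  -1  7/2  1/2 ]
[ 0   0    0    0 ]
Row echelon form:
[ 6  -2    1   -3 ]
[ 0  -1  7/2  1/2 ]
[ 0   0    0    0 ]
Nonzero rows / pivot columns: 2

rank(A) = 2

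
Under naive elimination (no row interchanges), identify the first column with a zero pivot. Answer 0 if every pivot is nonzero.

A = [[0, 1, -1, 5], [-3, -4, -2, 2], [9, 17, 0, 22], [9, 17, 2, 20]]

first zero-pivot column = 1

Naive forward elimination:
Pivot entry (1,1) is zero but row 2 has -3 in column 1 -> naive elimination stops; a row interchange (e.g. R1 <-> R2) would be required here.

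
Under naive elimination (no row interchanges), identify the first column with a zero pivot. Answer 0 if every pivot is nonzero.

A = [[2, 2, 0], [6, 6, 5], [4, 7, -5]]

Naive forward elimination:
R2 <- R2 - (3)*R1:  [ 0  0  5 ]
R3 <- R3 - (2)*R1:  [  0   3  -5 ]
Matrix at this point:
[ 2  2   0 ]
[ 0  0   5 ]
[ 0  3  -5 ]
Pivot entry (2,2) is zero but row 3 has 3 in column 2 -> naive elimination stops; a row interchange (e.g. R2 <-> R3) would be required here.

first zero-pivot column = 2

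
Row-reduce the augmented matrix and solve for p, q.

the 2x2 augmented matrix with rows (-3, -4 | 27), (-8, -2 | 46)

Forward elimination on [A|b]:
R2 <- R2 - (8/3)*R1:  [    0  26/3   -26 ]
Row echelon form:
[ -3    -4  |   27 ]
[  0  26/3  |  -26 ]
Back-substitution:
q = (-26) / (26/3) = -3
p = (27 - (-4)*(-3)) / -3 = -5

(-5, -3)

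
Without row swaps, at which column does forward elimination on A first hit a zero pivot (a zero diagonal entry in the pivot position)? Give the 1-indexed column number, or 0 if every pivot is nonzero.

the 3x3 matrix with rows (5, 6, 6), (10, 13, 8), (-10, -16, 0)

first zero-pivot column = 0

Naive forward elimination:
R2 <- R2 - (2)*R1:  [  0   1  -4 ]
R3 <- R3 - (-2)*R1:  [  0  -4  12 ]
R3 <- R3 - (-4)*R2:  [  0   0  -4 ]
All pivots nonzero; naive elimination completes without hitting a zero pivot.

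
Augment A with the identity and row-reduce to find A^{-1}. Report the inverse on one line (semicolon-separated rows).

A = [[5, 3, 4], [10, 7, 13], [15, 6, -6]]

Gauss-Jordan on [A | I]:
R1 <- (1/5)*R1:  [   1  3/5  4/5  |  1/5    0    0 ]
R2 <- R2 - (10)*R1:  [  0   1   5  |  -2   1   0 ]
R3 <- R3 - (15)*R1:  [   0   -3  -18  |   -3    0    1 ]
R1 <- R1 - (3/5)*R2:  [     1      0  -11/5  |    7/5   -3/5      0 ]
R3 <- R3 - (-3)*R2:  [  0   0  -3  |  -9   3   1 ]
R3 <- (1/-3)*R3:  [    0     0     1  |     3    -1  -1/3 ]
R1 <- R1 - (-11/5)*R3:  [      1       0       0  |       8   -14/5  -11/15 ]
R2 <- R2 - (5)*R3:  [   0    1    0  |  -17    6  5/3 ]
Right block of [I | A^{-1}] is the inverse:
[   8  -14/5  -11/15 ]
[ -17      6     5/3 ]
[   3     -1    -1/3 ]

inverse = [8 -14/5 -11/15; -17 6 5/3; 3 -1 -1/3]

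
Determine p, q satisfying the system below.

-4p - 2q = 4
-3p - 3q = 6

(0, -2)

Forward elimination on [A|b]:
R2 <- R2 - (3/4)*R1:  [    0  -3/2     3 ]
Row echelon form:
[ -4    -2  |  4 ]
[  0  -3/2  |  3 ]
Back-substitution:
q = (3) / (-3/2) = -2
p = (4 - (-2)*(-2)) / -4 = 0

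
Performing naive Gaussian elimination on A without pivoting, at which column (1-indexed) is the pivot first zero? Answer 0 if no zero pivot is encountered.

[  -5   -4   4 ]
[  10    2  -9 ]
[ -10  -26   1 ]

first zero-pivot column = 0

Naive forward elimination:
R2 <- R2 - (-2)*R1:  [  0  -6  -1 ]
R3 <- R3 - (2)*R1:  [   0  -18   -7 ]
R3 <- R3 - (3)*R2:  [  0   0  -4 ]
All pivots nonzero; naive elimination completes without hitting a zero pivot.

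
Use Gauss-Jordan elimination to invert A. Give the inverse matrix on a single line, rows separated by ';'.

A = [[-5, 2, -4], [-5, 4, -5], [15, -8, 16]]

Gauss-Jordan on [A | I]:
R1 <- (1/-5)*R1:  [    1  -2/5   4/5  |  -1/5     0     0 ]
R2 <- R2 - (-5)*R1:  [  0   2  -1  |  -1   1   0 ]
R3 <- R3 - (15)*R1:  [  0  -2   4  |   3   0   1 ]
R2 <- (1/2)*R2:  [    0     1  -1/2  |  -1/2   1/2     0 ]
R1 <- R1 - (-2/5)*R2:  [    1     0   3/5  |  -2/5   1/5     0 ]
R3 <- R3 - (-2)*R2:  [ 0  0  3  |  2  1  1 ]
R3 <- (1/3)*R3:  [   0    0    1  |  2/3  1/3  1/3 ]
R1 <- R1 - (3/5)*R3:  [    1     0     0  |  -4/5     0  -1/5 ]
R2 <- R2 - (-1/2)*R3:  [    0     1     0  |  -1/6   2/3   1/6 ]
Right block of [I | A^{-1}] is the inverse:
[ -4/5    0  -1/5 ]
[ -1/6  2/3   1/6 ]
[  2/3  1/3   1/3 ]

inverse = [-4/5 0 -1/5; -1/6 2/3 1/6; 2/3 1/3 1/3]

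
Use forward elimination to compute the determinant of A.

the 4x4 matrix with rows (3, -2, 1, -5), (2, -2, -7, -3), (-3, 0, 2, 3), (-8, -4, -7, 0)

det(A) = 318

Forward elimination:
R2 <- R2 - (2/3)*R1:  [     0   -2/3  -23/3    1/3 ]
R3 <- R3 - (-1)*R1:  [  0  -2   3  -2 ]
R4 <- R4 - (-8/3)*R1:  [     0  -28/3  -13/3  -40/3 ]
R3 <- R3 - (3)*R2:  [  0   0  26  -3 ]
R4 <- R4 - (14)*R2:  [   0    0  103  -18 ]
R4 <- R4 - (103/26)*R3:  [       0        0        0  -159/26 ]
Upper-triangular form:
[ 3    -2      1       -5 ]
[ 0  -2/3  -23/3      1/3 ]
[ 0     0     26       -3 ]
[ 0     0      0  -159/26 ]
det(A) = (-1)^0 * (3) * (-2/3) * (26) * (-159/26) = 318  (0 row swaps -> sign +1)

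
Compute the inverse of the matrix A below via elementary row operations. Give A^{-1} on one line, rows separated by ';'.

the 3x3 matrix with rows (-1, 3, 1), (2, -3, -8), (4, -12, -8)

Gauss-Jordan on [A | I]:
R1 <- (1/-1)*R1:  [  1  -3  -1  |  -1   0   0 ]
R2 <- R2 - (2)*R1:  [  0   3  -6  |   2   1   0 ]
R3 <- R3 - (4)*R1:  [  0   0  -4  |   4   0   1 ]
R2 <- (1/3)*R2:  [   0    1   -2  |  2/3  1/3    0 ]
R1 <- R1 - (-3)*R2:  [  1   0  -7  |   1   1   0 ]
R3 <- (1/-4)*R3:  [    0     0     1  |    -1     0  -1/4 ]
R1 <- R1 - (-7)*R3:  [    1     0     0  |    -6     1  -7/4 ]
R2 <- R2 - (-2)*R3:  [    0     1     0  |  -4/3   1/3  -1/2 ]
Right block of [I | A^{-1}] is the inverse:
[   -6    1  -7/4 ]
[ -4/3  1/3  -1/2 ]
[   -1    0  -1/4 ]

inverse = [-6 1 -7/4; -4/3 1/3 -1/2; -1 0 -1/4]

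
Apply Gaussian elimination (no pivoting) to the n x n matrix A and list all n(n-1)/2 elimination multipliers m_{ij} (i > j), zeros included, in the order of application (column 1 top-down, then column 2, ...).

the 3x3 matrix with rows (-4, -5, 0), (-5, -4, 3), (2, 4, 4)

multipliers: 5/4, -1/2, 2/3

Forward elimination:
R2 <- R2 - (5/4)*R1:  [   0  9/4    3 ]
R3 <- R3 - (-1/2)*R1:  [   0  3/2    4 ]
R3 <- R3 - (2/3)*R2:  [ 0  0  2 ]
Multipliers (in order of application): m_{21} = 5/4, m_{31} = -1/2, m_{32} = 2/3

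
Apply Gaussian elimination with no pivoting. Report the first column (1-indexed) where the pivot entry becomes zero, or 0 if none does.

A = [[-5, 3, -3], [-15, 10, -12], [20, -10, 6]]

Naive forward elimination:
R2 <- R2 - (3)*R1:  [  0   1  -3 ]
R3 <- R3 - (-4)*R1:  [  0   2  -6 ]
R3 <- R3 - (2)*R2:  [ 0  0  0 ]
Matrix at this point:
[ -5  3  -3 ]
[  0  1  -3 ]
[  0  0   0 ]
Pivot entry (3,3) in the last row is zero and there are no rows below to swap with -> zero pivot in column 3 (A is singular).

first zero-pivot column = 3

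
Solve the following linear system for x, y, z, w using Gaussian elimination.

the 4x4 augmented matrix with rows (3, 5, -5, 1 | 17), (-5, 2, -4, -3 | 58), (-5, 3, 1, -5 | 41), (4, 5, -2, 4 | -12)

Forward elimination on [A|b]:
R2 <- R2 - (-5/3)*R1:  [     0   31/3  -37/3   -4/3  259/3 ]
R3 <- R3 - (-5/3)*R1:  [     0   34/3  -22/3  -10/3  208/3 ]
R4 <- R4 - (4/3)*R1:  [      0    -5/3    14/3     8/3  -104/3 ]
R3 <- R3 - (34/31)*R2:  [       0        0   192/31   -58/31  -786/31 ]
R4 <- R4 - (-5/31)*R2:  [       0        0    83/31    76/31  -643/31 ]
R4 <- R4 - (83/192)*R3:  [       0        0        0   313/96  -313/32 ]
Row echelon form:
[ 3     5      -5       1  |       17 ]
[ 0  31/3   -37/3    -4/3  |    259/3 ]
[ 0     0  192/31  -58/31  |  -786/31 ]
[ 0     0       0  313/96  |  -313/32 ]
Back-substitution:
w = (-313/32) / (313/96) = -3
z = (-786/31 - (-58/31)*(-3)) / (192/31) = -5
y = (259/3 - (-37/3)*(-5) - (-4/3)*(-3)) / (31/3) = 2
x = (17 - (5)*(2) - (-5)*(-5) - (1)*(-3)) / 3 = -5

(-5, 2, -5, -3)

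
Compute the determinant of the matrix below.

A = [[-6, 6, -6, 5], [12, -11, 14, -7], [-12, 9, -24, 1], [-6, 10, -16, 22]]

det(A) = 180

Forward elimination:
R2 <- R2 - (-2)*R1:  [ 0  1  2  3 ]
R3 <- R3 - (2)*R1:  [   0   -3  -12   -9 ]
R4 <- R4 - (1)*R1:  [   0    4  -10   17 ]
R3 <- R3 - (-3)*R2:  [  0   0  -6   0 ]
R4 <- R4 - (4)*R2:  [   0    0  -18    5 ]
R4 <- R4 - (3)*R3:  [ 0  0  0  5 ]
Upper-triangular form:
[ -6  6  -6  5 ]
[  0  1   2  3 ]
[  0  0  -6  0 ]
[  0  0   0  5 ]
det(A) = (-1)^0 * (-6) * (1) * (-6) * (5) = 180  (0 row swaps -> sign +1)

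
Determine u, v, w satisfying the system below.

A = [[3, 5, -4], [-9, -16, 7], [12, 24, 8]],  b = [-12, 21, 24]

(0, 0, 3)

Forward elimination on [A|b]:
R2 <- R2 - (-3)*R1:  [   0   -1   -5  -15 ]
R3 <- R3 - (4)*R1:  [  0   4  24  72 ]
R3 <- R3 - (-4)*R2:  [  0   0   4  12 ]
Row echelon form:
[ 3   5  -4  |  -12 ]
[ 0  -1  -5  |  -15 ]
[ 0   0   4  |   12 ]
Back-substitution:
w = (12) / 4 = 3
v = (-15 - (-5)*(3)) / -1 = 0
u = (-12 - (5)*(0) - (-4)*(3)) / 3 = 0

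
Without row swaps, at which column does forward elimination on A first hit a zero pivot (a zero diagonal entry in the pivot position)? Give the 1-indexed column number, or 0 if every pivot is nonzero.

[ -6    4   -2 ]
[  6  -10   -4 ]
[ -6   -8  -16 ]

first zero-pivot column = 0

Naive forward elimination:
R2 <- R2 - (-1)*R1:  [  0  -6  -6 ]
R3 <- R3 - (1)*R1:  [   0  -12  -14 ]
R3 <- R3 - (2)*R2:  [  0   0  -2 ]
All pivots nonzero; naive elimination completes without hitting a zero pivot.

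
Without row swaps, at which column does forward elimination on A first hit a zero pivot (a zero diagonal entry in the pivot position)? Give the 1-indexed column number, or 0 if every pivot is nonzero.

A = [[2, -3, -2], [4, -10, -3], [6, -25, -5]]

Naive forward elimination:
R2 <- R2 - (2)*R1:  [  0  -4   1 ]
R3 <- R3 - (3)*R1:  [   0  -16    1 ]
R3 <- R3 - (4)*R2:  [  0   0  -3 ]
All pivots nonzero; naive elimination completes without hitting a zero pivot.

first zero-pivot column = 0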